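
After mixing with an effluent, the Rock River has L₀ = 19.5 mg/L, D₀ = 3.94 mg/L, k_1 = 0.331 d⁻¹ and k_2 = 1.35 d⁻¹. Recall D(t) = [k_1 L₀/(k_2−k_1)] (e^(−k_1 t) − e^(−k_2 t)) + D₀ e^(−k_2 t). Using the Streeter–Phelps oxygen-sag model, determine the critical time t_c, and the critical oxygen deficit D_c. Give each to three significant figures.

t_c ≈ 0.425 d; D_c ≈ 4.15 mg/L

With k_2/k_1 = 4.079 and 1 − D₀(k_2−k_1)/(k_1 L₀) = 0.3780,
t_c = ln(4.079 × 0.3780) / (1.35 − 0.331) = ln(1.542) / 1.019 = 0.4328/1.019 = 0.4247 d.
L(t_c) = L₀ e^(−k_1 t_c) = 19.5 × 0.8688 = 16.94 mg/L, and at the critical point k_2 D_c = k_1 L, so D_c = (0.331/1.35) × 16.94 = 4.154 mg/L.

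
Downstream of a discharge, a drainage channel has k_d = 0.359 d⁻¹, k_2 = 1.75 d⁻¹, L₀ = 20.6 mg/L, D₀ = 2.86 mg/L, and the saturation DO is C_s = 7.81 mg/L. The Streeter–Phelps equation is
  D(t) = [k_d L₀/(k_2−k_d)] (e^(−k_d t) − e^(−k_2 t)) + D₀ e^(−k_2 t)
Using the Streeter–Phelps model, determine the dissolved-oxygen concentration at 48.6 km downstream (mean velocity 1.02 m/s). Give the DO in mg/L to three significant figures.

DO ≈ 4.38 mg/L

Travel time t = x/v = 48.6 km / (1.02 m/s) = 48600 m / 1.02 m/s = 47650 s = 0.5515 d.
k_d L₀/(k_2−k_d) = 0.359×20.6/(1.75−0.359) = 7.395/1.391 = 5.317 mg/L.
e^(−k_d t) = e^(−0.359×0.5515) = 0.8204; e^(−k_2 t) = e^(−1.75×0.5515) = 0.3810.
D = 5.317 × (0.8204 − 0.3810) + 2.86 × 0.3810 = 2.336 + 1.090 = 3.426 mg/L.
DO = C_s − D = 7.81 − 3.426 = 4.384 mg/L.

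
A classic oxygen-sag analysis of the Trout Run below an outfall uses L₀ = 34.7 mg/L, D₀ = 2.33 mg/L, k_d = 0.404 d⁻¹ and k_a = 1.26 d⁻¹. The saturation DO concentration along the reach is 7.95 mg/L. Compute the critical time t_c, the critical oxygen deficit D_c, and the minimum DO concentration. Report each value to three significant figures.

t_c = [1/(k_a−k_d)] ln[(k_a/k_d)(1 − D₀(k_a−k_d)/(k_d L₀))]
= [1/(1.26−0.404)] ln[(1.26/0.404)(1 − 2.33×0.8560/(0.404×34.7))]
= (1/0.8560) ln[3.119 × 0.8577] = 1.168 × ln(2.675) = 1.168 × 0.9840 = 1.150 d.
L(t_c) = L₀ e^(−k_d t_c) = 34.7 × 0.6285 = 21.81 mg/L, and at the critical point k_a D_c = k_d L, so D_c = (0.404/1.26) × 21.81 = 6.993 mg/L.
Minimum DO = C_s − D_c = 7.95 − 6.993 = 0.9572 mg/L.

t_c ≈ 1.15 d; D_c ≈ 6.99 mg/L; min DO ≈ 0.957 mg/L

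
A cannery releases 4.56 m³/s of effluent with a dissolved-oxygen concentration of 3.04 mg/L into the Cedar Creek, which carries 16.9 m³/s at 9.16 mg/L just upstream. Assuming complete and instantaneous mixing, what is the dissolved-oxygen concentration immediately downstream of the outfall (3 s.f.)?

7.86 mg/L

Flow-weighted mixing: C = (Q_r C_r + Q_w C_w)/(Q_r + Q_w)
= (16.9×9.16 + 4.56×3.04)/(16.9 + 4.56) = 168.7/21.46 = 7.860 mg/L.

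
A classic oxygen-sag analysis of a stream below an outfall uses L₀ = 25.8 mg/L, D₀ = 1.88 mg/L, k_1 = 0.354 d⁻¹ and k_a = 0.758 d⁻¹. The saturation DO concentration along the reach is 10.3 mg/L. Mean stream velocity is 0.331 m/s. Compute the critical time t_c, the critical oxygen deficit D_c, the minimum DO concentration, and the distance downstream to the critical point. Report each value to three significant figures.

t_c ≈ 1.67 d; D_c ≈ 6.67 mg/L; min DO ≈ 3.63 mg/L; x_c ≈ 47.8 km

At the critical point dD/dt = 0, so k_1 L₀ e^(−k_1 t) = k_a D. Substituting D(t) from the Streeter–Phelps equation and solving for t gives
t_c = ln[(k_a/k_1)(1 − D₀(k_a−k_1)/(k_1 L₀))] / (k_a−k_1).
Here k_a−k_1 = 0.4040 d⁻¹ and 1 − D₀(k_a−k_1)/(k_1 L₀) = 1 − 1.88×0.4040/(0.354×25.8) = 0.9168, so
t_c = ln(2.141 × 0.9168) / 0.4040 = 0.6746 / 0.4040 = 1.670 d.
L(t_c) = L₀ e^(−k_1 t_c) = 25.8 × 0.5537 = 14.29 mg/L, and at the critical point k_a D_c = k_1 L, so D_c = (0.354/0.758) × 14.29 = 6.672 mg/L.
Minimum DO = C_s − D_c = 10.3 − 6.672 = 3.628 mg/L.
x_c = v t_c = 0.331 m/s × 1.670 d × 86400 s/d = 47750 m ≈ 47.8 km.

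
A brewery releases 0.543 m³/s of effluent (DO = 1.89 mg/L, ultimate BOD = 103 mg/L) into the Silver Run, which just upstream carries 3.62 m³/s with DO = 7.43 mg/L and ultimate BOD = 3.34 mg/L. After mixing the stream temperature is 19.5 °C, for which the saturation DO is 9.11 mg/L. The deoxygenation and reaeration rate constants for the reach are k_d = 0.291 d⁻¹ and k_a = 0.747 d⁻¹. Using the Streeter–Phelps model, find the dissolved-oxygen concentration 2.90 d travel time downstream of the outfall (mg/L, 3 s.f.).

DO ≈ 5.55 mg/L

Mixed DO = (3.62×7.43 + 0.543×1.89)/(3.62+0.543) = 27.92/4.163 = 6.707 mg/L.
Mixed L₀ = (3.62×3.34 + 0.543×103)/(4.163) = 68.02/4.163 = 16.34 mg/L.
Initial deficit D₀ = C_s − DO₀ = 9.11 − 6.707 = 2.403 mg/L.
D(2.90) = [0.291×16.34/(0.747−0.291)](e^(−0.291×2.90) − e^(−0.747×2.90)) + 2.403 e^(−0.747×2.90)
= 10.43 × (0.4300 − 0.1146) + 2.403 × 0.1146 = 3.564 mg/L.
DO = 9.11 − 3.564 = 5.546 mg/L.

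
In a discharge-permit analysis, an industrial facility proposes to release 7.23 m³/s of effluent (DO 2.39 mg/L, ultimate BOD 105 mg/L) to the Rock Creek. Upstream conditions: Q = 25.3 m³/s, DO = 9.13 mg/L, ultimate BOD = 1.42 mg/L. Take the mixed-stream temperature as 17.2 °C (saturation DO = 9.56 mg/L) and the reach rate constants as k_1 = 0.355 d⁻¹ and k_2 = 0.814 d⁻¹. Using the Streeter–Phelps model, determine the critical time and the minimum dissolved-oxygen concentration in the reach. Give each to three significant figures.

Mixed DO = (25.3×9.13 + 7.23×2.39)/(25.3+7.23) = 248.3/32.53 = 7.632 mg/L.
Mixed L₀ = (25.3×1.42 + 7.23×105)/(32.53) = 795.1/32.53 = 24.44 mg/L.
Initial deficit D₀ = C_s − DO₀ = 9.56 − 7.632 = 1.928 mg/L.
t_c = (1/0.4590) ln[(0.814/0.355)(1 − 1.928×0.4590/(0.355×24.44))] = 2.179 × ln(2.059) = 1.574 d.
D_c = (0.355/0.814) × 24.44 × e^(−0.355×1.574) = 0.4361 × 24.44 × 0.5720 = 6.097 mg/L.
Minimum DO = 9.56 − 6.097 = 3.463 mg/L.

t_c ≈ 1.57 d; minimum DO ≈ 3.46 mg/L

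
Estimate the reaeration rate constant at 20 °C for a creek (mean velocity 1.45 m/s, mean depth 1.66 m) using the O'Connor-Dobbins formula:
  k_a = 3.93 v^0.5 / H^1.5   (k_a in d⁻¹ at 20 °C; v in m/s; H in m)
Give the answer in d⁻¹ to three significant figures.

k_a = 3.93 × 1.45^0.5 / 1.66^1.5 = 3.93 × 1.204 / 2.139 = 2.213 d⁻¹.

k_a ≈ 2.21 d⁻¹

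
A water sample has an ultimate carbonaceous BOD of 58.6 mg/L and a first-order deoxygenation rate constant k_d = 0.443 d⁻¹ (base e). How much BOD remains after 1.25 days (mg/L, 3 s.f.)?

L ≈ 33.7 mg/L

L_t = L₀ e^(−k_d t) = 58.6 × e^(−0.443×1.25) = 58.6 × 0.5748 = 33.68 mg/L.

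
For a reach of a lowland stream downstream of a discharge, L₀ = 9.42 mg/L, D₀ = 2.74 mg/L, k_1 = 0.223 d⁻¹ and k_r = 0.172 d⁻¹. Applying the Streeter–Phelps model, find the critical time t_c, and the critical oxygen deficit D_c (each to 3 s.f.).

t_c ≈ 3.83 d; D_c ≈ 5.20 mg/L

With k_r/k_1 = 0.7713 and 1 − D₀(k_r−k_1)/(k_1 L₀) = 1.067,
t_c = ln(0.7713 × 1.067) / (0.172 − 0.223) = ln(0.8226) / -0.05100 = -0.1953/-0.05100 = 3.829 d.
L(t_c) = L₀ e^(−k_1 t_c) = 9.42 × 0.4258 = 4.011 mg/L, and at the critical point k_r D_c = k_1 L, so D_c = (0.223/0.172) × 4.011 = 5.200 mg/L.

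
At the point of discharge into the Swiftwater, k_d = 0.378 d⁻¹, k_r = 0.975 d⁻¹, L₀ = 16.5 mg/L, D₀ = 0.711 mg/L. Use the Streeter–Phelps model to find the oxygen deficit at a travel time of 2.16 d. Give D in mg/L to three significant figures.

k_d L₀/(k_r−k_d) = 0.378×16.5/(0.975−0.378) = 6.237/0.5970 = 10.45 mg/L.
e^(−k_d t) = e^(−0.378×2.160) = 0.4420; e^(−k_r t) = e^(−0.975×2.160) = 0.1217.
D = 10.45 × (0.4420 − 0.1217) + 0.711 × 0.1217 = 3.346 + 0.08655 = 3.432 mg/L.

D ≈ 3.43 mg/L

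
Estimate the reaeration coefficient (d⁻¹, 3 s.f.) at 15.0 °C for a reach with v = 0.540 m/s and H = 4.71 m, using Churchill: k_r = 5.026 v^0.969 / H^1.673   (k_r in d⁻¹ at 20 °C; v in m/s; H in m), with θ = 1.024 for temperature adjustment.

k_r(20) = 5.026 × 0.540^0.969 / 4.71^1.673 = 5.026 × 0.5504 / 13.36 = 0.2070 d⁻¹.
k_r(15.0) = 0.2070 × 1.024^(15.0−20) = 0.2070 × 0.8882 = 0.1838 d⁻¹.

k_r ≈ 0.184 d⁻¹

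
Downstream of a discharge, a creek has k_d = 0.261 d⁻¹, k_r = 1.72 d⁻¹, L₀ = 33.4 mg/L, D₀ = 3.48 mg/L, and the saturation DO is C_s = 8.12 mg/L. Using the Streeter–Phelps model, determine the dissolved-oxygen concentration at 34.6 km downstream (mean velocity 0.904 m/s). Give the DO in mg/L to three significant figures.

DO ≈ 3.96 mg/L

Travel time t = x/v = 34.6 km / (0.904 m/s) = 34600 m / 0.904 m/s = 38270 s = 0.4430 d.
k_d L₀/(k_r−k_d) = 0.261×33.4/(1.72−0.261) = 8.717/1.459 = 5.975 mg/L.
e^(−k_d t) = e^(−0.261×0.4430) = 0.8908; e^(−k_r t) = e^(−1.72×0.4430) = 0.4668.
D = 5.975 × (0.8908 − 0.4668) + 3.48 × 0.4668 = 2.534 + 1.624 = 4.158 mg/L.
DO = C_s − D = 8.12 − 4.158 = 3.962 mg/L.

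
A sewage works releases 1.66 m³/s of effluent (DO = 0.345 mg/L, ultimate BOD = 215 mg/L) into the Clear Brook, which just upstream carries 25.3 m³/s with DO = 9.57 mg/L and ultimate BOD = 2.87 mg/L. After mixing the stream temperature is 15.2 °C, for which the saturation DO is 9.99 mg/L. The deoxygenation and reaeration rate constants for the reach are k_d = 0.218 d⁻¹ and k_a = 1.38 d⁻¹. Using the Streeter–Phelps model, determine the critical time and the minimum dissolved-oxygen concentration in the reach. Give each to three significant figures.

t_c ≈ 1.24 d; minimum DO ≈ 8.07 mg/L

Mixed DO = (25.3×9.57 + 1.66×0.345)/(25.3+1.66) = 242.7/26.96 = 9.002 mg/L.
Mixed L₀ = (25.3×2.87 + 1.66×215)/(26.96) = 429.5/26.96 = 15.93 mg/L.
Initial deficit D₀ = C_s − DO₀ = 9.99 − 9.002 = 0.9880 mg/L.
t_c = (1/1.162) ln[(1.38/0.218)(1 − 0.9880×1.162/(0.218×15.93))] = 0.8606 × ln(4.238) = 1.243 d.
D_c = (0.218/1.38) × 15.93 × e^(−0.218×1.243) = 0.1580 × 15.93 × 0.7627 = 1.919 mg/L.
Minimum DO = 9.99 − 1.919 = 8.071 mg/L.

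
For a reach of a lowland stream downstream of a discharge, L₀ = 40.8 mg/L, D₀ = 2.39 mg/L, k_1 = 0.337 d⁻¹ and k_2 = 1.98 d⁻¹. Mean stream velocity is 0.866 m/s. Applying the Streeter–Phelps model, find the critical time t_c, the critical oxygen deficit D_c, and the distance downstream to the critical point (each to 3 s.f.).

t_c ≈ 0.873 d; D_c ≈ 5.17 mg/L; x_c ≈ 65.3 km

t_c = [1/(k_2−k_1)] ln[(k_2/k_1)(1 − D₀(k_2−k_1)/(k_1 L₀))]
= [1/(1.98−0.337)] ln[(1.98/0.337)(1 − 2.39×1.643/(0.337×40.8))]
= (1/1.643) ln[5.875 × 0.7144] = 0.6086 × ln(4.197) = 0.6086 × 1.434 = 0.8731 d.
D_c = (k_1/k_2) L₀ e^(−k_1 t_c) = (0.337/1.98) × 40.8 × e^(−0.337×0.8731) = 0.1702 × 40.8 × 0.7451 = 5.174 mg/L.
x_c = v t_c = 0.866 m/s × 0.8731 d × 86400 s/d = 65330 m ≈ 65.3 km.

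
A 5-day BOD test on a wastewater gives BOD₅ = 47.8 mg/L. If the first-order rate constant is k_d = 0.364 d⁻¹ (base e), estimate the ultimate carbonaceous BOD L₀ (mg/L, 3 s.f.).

BOD₅ = L₀(1 − e^(−5k_d)) ⇒ L₀ = BOD₅ / (1 − e^(−5×0.364))
= 47.8 / (1 − 0.1620) = 47.8 / 0.8380 = 57.04 mg/L.

L₀ ≈ 57.0 mg/L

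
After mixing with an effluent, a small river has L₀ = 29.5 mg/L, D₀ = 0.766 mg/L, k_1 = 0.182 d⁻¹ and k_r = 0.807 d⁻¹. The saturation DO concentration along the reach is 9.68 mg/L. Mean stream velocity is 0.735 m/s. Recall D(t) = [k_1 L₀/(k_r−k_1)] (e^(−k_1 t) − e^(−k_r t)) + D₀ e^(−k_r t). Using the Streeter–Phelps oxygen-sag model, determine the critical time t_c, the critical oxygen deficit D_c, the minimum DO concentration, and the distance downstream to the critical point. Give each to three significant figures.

t_c ≈ 2.23 d; D_c ≈ 4.43 mg/L; min DO ≈ 5.25 mg/L; x_c ≈ 142 km

With k_r/k_1 = 4.434 and 1 − D₀(k_r−k_1)/(k_1 L₀) = 0.9108,
t_c = ln(4.434 × 0.9108) / (0.807 − 0.182) = ln(4.039) / 0.6250 = 1.396/0.6250 = 2.233 d.
D_c = (k_1/k_r) L₀ e^(−k_1 t_c) = (0.182/0.807) × 29.5 × e^(−0.182×2.233) = 0.2255 × 29.5 × 0.6660 = 4.431 mg/L.
Minimum DO = C_s − D_c = 9.68 − 4.431 = 5.249 mg/L.
x_c = v t_c = 0.735 m/s × 2.233 d × 86400 s/d = 141800 m ≈ 142 km.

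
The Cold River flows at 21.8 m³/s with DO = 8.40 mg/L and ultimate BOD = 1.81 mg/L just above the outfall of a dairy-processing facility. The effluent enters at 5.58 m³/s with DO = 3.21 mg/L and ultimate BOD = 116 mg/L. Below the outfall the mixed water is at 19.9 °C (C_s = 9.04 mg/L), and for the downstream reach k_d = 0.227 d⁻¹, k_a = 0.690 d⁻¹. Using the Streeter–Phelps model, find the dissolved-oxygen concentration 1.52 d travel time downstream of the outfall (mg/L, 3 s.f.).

DO ≈ 4.04 mg/L

Mixed DO = (21.8×8.40 + 5.58×3.21)/(21.8+5.58) = 201.0/27.38 = 7.342 mg/L.
Mixed L₀ = (21.8×1.81 + 5.58×116)/(27.38) = 686.7/27.38 = 25.08 mg/L.
Initial deficit D₀ = C_s − DO₀ = 9.04 − 7.342 = 1.698 mg/L.
D(1.52) = [0.227×25.08/(0.690−0.227)](e^(−0.227×1.52) − e^(−0.690×1.52)) + 1.698 e^(−0.690×1.52)
= 12.30 × (0.7082 − 0.3504) + 1.698 × 0.3504 = 4.995 mg/L.
DO = 9.04 − 4.995 = 4.045 mg/L.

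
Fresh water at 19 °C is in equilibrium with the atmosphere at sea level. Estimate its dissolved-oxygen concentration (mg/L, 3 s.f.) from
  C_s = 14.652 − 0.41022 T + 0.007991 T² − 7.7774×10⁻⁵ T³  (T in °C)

C_s ≈ 9.21 mg/L

C_s = 14.652 − 0.41022×19 + 0.007991×19² − 7.7774×10⁻⁵×19³ = 9.209 mg/L.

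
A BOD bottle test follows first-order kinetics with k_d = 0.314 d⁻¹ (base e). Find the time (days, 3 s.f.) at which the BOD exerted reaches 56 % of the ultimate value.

t ≈ 2.61 d

y/L₀ = 1 − e^(−k_d t) = 0.56 ⇒ e^(−k_d t) = 0.440
t = −ln(0.440) / 0.314 = 0.8210 / 0.314 = 2.615 d.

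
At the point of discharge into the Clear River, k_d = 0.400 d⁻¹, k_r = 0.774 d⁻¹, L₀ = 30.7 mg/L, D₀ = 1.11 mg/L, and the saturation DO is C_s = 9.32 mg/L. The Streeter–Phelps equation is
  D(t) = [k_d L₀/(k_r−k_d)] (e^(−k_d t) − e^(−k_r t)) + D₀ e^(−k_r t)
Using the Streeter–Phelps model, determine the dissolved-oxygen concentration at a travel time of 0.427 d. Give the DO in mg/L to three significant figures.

DO ≈ 4.44 mg/L

k_d L₀/(k_r−k_d) = 0.400×30.7/(0.774−0.400) = 12.28/0.3740 = 32.83 mg/L.
e^(−k_d t) = e^(−0.400×0.4270) = 0.8430; e^(−k_r t) = e^(−0.774×0.4270) = 0.7186.
D = 32.83 × (0.8430 − 0.7186) + 1.11 × 0.7186 = 4.085 + 0.7976 = 4.883 mg/L.
DO = C_s − D = 9.32 − 4.883 = 4.437 mg/L.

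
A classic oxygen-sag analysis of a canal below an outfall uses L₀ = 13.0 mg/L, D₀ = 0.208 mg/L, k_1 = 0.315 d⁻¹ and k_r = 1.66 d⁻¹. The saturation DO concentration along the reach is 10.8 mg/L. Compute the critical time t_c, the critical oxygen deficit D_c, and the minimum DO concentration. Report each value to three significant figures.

t_c ≈ 1.18 d; D_c ≈ 1.70 mg/L; min DO ≈ 9.10 mg/L

With k_r/k_1 = 5.270 and 1 − D₀(k_r−k_1)/(k_1 L₀) = 0.9317,
t_c = ln(5.270 × 0.9317) / (1.66 − 0.315) = ln(4.910) / 1.345 = 1.591/1.345 = 1.183 d.
D_c = (k_1/k_r) L₀ e^(−k_1 t_c) = (0.315/1.66) × 13.0 × e^(−0.315×1.183) = 0.1898 × 13.0 × 0.6889 = 1.699 mg/L.
Minimum DO = C_s − D_c = 10.8 − 1.699 = 9.101 mg/L.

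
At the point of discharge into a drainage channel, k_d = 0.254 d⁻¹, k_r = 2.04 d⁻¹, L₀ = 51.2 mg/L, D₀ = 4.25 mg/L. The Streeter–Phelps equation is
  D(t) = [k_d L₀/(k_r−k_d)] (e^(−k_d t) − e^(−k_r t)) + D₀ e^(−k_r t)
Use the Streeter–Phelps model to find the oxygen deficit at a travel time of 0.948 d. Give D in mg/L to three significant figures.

k_d L₀/(k_r−k_d) = 0.254×51.2/(2.04−0.254) = 13.00/1.786 = 7.282 mg/L.
e^(−k_d t) = e^(−0.254×0.9480) = 0.7860; e^(−k_r t) = e^(−2.04×0.9480) = 0.1446.
D = 7.282 × (0.7860 − 0.1446) + 4.25 × 0.1446 = 4.671 + 0.6145 = 5.285 mg/L.

D ≈ 5.29 mg/L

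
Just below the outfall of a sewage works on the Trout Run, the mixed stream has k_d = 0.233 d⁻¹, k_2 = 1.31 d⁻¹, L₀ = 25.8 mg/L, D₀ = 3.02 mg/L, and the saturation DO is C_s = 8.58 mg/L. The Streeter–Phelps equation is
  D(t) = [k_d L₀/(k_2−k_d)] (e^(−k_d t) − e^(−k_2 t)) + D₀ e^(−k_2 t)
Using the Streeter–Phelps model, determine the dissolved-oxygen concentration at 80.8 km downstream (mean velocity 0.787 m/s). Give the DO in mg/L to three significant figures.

DO ≈ 4.89 mg/L

Travel time t = x/v = 80.8 km / (0.787 m/s) = 80800 m / 0.787 m/s = 102700 s = 1.188 d.
k_d L₀/(k_2−k_d) = 0.233×25.8/(1.31−0.233) = 6.011/1.077 = 5.582 mg/L.
e^(−k_d t) = e^(−0.233×1.188) = 0.7582; e^(−k_2 t) = e^(−1.31×1.188) = 0.2108.
D = 5.582 × (0.7582 − 0.2108) + 3.02 × 0.2108 = 3.055 + 0.6367 = 3.692 mg/L.
DO = C_s − D = 8.58 − 3.692 = 4.888 mg/L.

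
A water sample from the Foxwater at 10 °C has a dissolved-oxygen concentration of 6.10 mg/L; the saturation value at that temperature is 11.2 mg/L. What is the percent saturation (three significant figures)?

54.5 % saturation

% saturation = C/C_s × 100 = 6.10/11.2 × 100 = 54.5 %.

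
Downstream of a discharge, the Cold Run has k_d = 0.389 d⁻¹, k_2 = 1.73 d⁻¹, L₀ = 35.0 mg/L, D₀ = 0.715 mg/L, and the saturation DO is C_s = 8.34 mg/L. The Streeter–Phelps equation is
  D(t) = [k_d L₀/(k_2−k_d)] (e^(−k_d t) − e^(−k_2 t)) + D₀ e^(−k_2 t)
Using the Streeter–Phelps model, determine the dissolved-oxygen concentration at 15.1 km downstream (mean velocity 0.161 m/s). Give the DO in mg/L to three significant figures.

Travel time t = x/v = 15.1 km / (0.161 m/s) = 15100 m / 0.161 m/s = 93790 s = 1.086 d.
k_d L₀/(k_2−k_d) = 0.389×35.0/(1.73−0.389) = 13.62/1.341 = 10.15 mg/L.
e^(−k_d t) = e^(−0.389×1.086) = 0.6556; e^(−k_2 t) = e^(−1.73×1.086) = 0.1529.
D = 10.15 × (0.6556 − 0.1529) + 0.715 × 0.1529 = 5.103 + 0.1093 = 5.213 mg/L.
DO = C_s − D = 8.34 − 5.213 = 3.127 mg/L.

DO ≈ 3.13 mg/L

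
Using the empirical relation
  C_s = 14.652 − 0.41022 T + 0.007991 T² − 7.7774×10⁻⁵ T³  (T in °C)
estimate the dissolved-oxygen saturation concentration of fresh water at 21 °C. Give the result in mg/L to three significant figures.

C_s ≈ 8.84 mg/L

C_s = 14.652 − 0.41022×21 + 0.007991×21² − 7.7774×10⁻⁵×21³ = 8.841 mg/L.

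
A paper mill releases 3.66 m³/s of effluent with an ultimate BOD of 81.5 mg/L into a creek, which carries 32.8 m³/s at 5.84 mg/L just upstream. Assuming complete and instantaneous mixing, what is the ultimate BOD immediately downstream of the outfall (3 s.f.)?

13.4 mg/L

Flow-weighted mixing: C = (Q_r C_r + Q_w C_w)/(Q_r + Q_w)
= (32.8×5.84 + 3.66×81.5)/(32.8 + 3.66) = 489.8/36.46 = 13.44 mg/L.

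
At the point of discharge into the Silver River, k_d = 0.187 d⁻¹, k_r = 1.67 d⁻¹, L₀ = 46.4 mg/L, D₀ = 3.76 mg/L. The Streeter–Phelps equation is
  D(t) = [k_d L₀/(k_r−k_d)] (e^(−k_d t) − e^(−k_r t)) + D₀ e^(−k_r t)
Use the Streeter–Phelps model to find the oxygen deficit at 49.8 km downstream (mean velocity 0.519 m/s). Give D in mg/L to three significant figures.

Travel time t = x/v = 49.8 km / (0.519 m/s) = 49800 m / 0.519 m/s = 95950 s = 1.111 d.
k_d L₀/(k_r−k_d) = 0.187×46.4/(1.67−0.187) = 8.677/1.483 = 5.851 mg/L.
e^(−k_d t) = e^(−0.187×1.111) = 0.8125; e^(−k_r t) = e^(−1.67×1.111) = 0.1565.
D = 5.851 × (0.8125 − 0.1565) + 3.76 × 0.1565 = 3.838 + 0.5885 = 4.426 mg/L.

D ≈ 4.43 mg/L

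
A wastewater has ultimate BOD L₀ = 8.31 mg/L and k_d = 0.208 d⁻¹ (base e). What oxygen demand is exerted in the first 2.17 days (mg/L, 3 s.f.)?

y ≈ 3.02 mg/L

y_t = L₀(1 − e^(−k_d t)) = 8.31 × (1 − e^(−0.208×2.17))
= 8.31 × (1 − 0.6368) = 8.31 × 0.3632 = 3.019 mg/L.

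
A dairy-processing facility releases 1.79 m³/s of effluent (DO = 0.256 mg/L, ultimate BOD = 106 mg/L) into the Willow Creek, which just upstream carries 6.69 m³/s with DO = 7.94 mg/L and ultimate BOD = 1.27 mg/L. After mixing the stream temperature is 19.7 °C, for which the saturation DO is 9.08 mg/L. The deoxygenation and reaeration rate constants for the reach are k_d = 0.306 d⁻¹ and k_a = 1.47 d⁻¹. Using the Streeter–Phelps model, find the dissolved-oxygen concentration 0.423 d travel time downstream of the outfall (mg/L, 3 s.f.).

Mixed DO = (6.69×7.94 + 1.79×0.256)/(6.69+1.79) = 53.58/8.480 = 6.318 mg/L.
Mixed L₀ = (6.69×1.27 + 1.79×106)/(8.480) = 198.2/8.480 = 23.38 mg/L.
Initial deficit D₀ = C_s − DO₀ = 9.08 − 6.318 = 2.762 mg/L.
D(0.423) = [0.306×23.38/(1.47−0.306)](e^(−0.306×0.423) − e^(−1.47×0.423)) + 2.762 e^(−1.47×0.423)
= 6.145 × (0.8786 − 0.5370) + 2.762 × 0.5370 = 3.583 mg/L.
DO = 9.08 − 3.583 = 5.497 mg/L.

DO ≈ 5.50 mg/L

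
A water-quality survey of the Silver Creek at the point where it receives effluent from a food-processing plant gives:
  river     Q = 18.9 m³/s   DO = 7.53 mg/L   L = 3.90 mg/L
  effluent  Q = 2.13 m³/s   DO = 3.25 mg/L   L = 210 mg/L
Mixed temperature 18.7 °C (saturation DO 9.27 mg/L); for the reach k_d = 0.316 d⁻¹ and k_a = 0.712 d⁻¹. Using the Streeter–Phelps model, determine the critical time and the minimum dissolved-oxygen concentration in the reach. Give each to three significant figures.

t_c ≈ 1.76 d; minimum DO ≈ 2.96 mg/L

Mixed DO = (18.9×7.53 + 2.13×3.25)/(18.9+2.13) = 149.2/21.03 = 7.097 mg/L.
Mixed L₀ = (18.9×3.90 + 2.13×210)/(21.03) = 521.0/21.03 = 24.77 mg/L.
Initial deficit D₀ = C_s − DO₀ = 9.27 − 7.097 = 2.173 mg/L.
t_c = (1/0.3960) ln[(0.712/0.316)(1 − 2.173×0.3960/(0.316×24.77))] = 2.525 × ln(2.005) = 1.757 d.
D_c = (0.316/0.712) × 24.77 × e^(−0.316×1.757) = 0.4438 × 24.77 × 0.5739 = 6.310 mg/L.
Minimum DO = 9.27 − 6.310 = 2.960 mg/L.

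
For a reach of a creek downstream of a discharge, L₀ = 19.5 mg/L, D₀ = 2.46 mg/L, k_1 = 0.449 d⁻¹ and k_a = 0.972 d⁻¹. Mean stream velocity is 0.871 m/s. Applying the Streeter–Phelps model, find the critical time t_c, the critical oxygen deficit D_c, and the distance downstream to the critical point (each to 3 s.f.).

t_c ≈ 1.17 d; D_c ≈ 5.32 mg/L; x_c ≈ 88.3 km

With k_a/k_1 = 2.165 and 1 − D₀(k_a−k_1)/(k_1 L₀) = 0.8531,
t_c = ln(2.165 × 0.8531) / (0.972 − 0.449) = ln(1.847) / 0.5230 = 0.6134/0.5230 = 1.173 d.
D_c = (k_1/k_a) L₀ e^(−k_1 t_c) = (0.449/0.972) × 19.5 × e^(−0.449×1.173) = 0.4619 × 19.5 × 0.5906 = 5.320 mg/L.
x_c = v t_c = 0.871 m/s × 1.173 d × 86400 s/d = 88260 m ≈ 88.3 km.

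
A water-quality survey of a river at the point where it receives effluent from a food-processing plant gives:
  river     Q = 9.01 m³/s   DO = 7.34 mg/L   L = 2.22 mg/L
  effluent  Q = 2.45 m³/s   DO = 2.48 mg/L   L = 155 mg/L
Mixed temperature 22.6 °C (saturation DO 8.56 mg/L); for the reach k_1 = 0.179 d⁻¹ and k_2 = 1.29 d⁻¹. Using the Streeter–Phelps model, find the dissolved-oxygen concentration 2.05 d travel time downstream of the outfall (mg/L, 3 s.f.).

DO ≈ 4.90 mg/L

Mixed DO = (9.01×7.34 + 2.45×2.48)/(9.01+2.45) = 72.21/11.46 = 6.301 mg/L.
Mixed L₀ = (9.01×2.22 + 2.45×155)/(11.46) = 399.8/11.46 = 34.88 mg/L.
Initial deficit D₀ = C_s − DO₀ = 8.56 − 6.301 = 2.259 mg/L.
D(2.05) = [0.179×34.88/(1.29−0.179)](e^(−0.179×2.05) − e^(−1.29×2.05)) + 2.259 e^(−1.29×2.05)
= 5.620 × (0.6928 − 0.07104) + 2.259 × 0.07104 = 3.655 mg/L.
DO = 8.56 − 3.655 = 4.905 mg/L.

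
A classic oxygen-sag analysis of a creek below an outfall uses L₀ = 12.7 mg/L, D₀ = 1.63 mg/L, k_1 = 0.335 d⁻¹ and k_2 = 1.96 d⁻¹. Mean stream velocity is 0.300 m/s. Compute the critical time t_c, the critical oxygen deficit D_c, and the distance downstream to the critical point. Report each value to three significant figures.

t_c = [1/(k_2−k_1)] ln[(k_2/k_1)(1 − D₀(k_2−k_1)/(k_1 L₀))]
= [1/(1.96−0.335)] ln[(1.96/0.335)(1 − 1.63×1.625/(0.335×12.7))]
= (1/1.625) ln[5.851 × 0.3774] = 0.6154 × ln(2.208) = 0.6154 × 0.7922 = 0.4875 d.
D_c = (k_1/k_2) L₀ e^(−k_1 t_c) = (0.335/1.96) × 12.7 × e^(−0.335×0.4875) = 0.1709 × 12.7 × 0.8493 = 1.844 mg/L.
x_c = v t_c = 0.300 m/s × 0.4875 d × 86400 s/d = 12640 m ≈ 12.6 km.

t_c ≈ 0.487 d; D_c ≈ 1.84 mg/L; x_c ≈ 12.6 km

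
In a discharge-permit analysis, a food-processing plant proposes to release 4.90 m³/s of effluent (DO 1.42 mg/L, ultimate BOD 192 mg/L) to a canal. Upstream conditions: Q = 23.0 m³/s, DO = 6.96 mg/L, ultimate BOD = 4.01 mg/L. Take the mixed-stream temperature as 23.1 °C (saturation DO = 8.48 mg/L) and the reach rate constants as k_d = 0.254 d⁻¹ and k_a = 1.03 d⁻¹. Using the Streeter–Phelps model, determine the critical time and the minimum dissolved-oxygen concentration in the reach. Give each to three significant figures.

t_c ≈ 1.51 d; minimum DO ≈ 2.25 mg/L

Mixed DO = (23.0×6.96 + 4.90×1.42)/(23.0+4.90) = 167.0/27.90 = 5.987 mg/L.
Mixed L₀ = (23.0×4.01 + 4.90×192)/(27.90) = 1033/27.90 = 37.03 mg/L.
Initial deficit D₀ = C_s − DO₀ = 8.48 − 5.987 = 2.493 mg/L.
t_c = (1/0.7760) ln[(1.03/0.254)(1 − 2.493×0.7760/(0.254×37.03))] = 1.289 × ln(3.221) = 1.507 d.
D_c = (0.254/1.03) × 37.03 × e^(−0.254×1.507) = 0.2466 × 37.03 × 0.6819 = 6.226 mg/L.
Minimum DO = 8.48 − 6.226 = 2.254 mg/L.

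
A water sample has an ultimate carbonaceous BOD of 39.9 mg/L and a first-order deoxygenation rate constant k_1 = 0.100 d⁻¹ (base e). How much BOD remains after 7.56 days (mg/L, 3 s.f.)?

L_t = L₀ e^(−k_1 t) = 39.9 × e^(−0.100×7.56) = 39.9 × 0.4695 = 18.73 mg/L.

L ≈ 18.7 mg/L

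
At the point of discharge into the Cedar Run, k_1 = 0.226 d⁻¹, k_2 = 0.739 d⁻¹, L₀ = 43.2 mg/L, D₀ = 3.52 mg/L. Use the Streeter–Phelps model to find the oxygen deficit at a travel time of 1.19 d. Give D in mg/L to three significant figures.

k_1 L₀/(k_2−k_1) = 0.226×43.2/(0.739−0.226) = 9.763/0.5130 = 19.03 mg/L.
e^(−k_1 t) = e^(−0.226×1.190) = 0.7642; e^(−k_2 t) = e^(−0.739×1.190) = 0.4150.
D = 19.03 × (0.7642 − 0.4150) + 3.52 × 0.4150 = 6.645 + 1.461 = 8.106 mg/L.

D ≈ 8.11 mg/L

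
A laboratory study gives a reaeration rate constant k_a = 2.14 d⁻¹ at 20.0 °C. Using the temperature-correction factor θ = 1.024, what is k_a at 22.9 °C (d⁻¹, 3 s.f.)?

k_a ≈ 2.29 d⁻¹

k_a(T₂) = k_a(T₁) · θ^(T₂−T₁) = 2.14 × 1.024^(22.9−20.0)
= 2.14 × 1.024^2.90 = 2.14 × 1.071 = 2.292 d⁻¹.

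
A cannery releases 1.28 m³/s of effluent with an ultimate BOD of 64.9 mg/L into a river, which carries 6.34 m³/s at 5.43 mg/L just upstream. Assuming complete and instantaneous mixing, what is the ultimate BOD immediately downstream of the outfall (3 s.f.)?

15.4 mg/L

Flow-weighted mixing: C = (Q_r C_r + Q_w C_w)/(Q_r + Q_w)
= (6.34×5.43 + 1.28×64.9)/(6.34 + 1.28) = 117.5/7.620 = 15.42 mg/L.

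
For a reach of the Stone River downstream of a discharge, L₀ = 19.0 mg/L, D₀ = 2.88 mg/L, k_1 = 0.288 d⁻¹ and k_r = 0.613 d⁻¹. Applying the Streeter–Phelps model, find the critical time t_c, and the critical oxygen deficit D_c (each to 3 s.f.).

t_c = [1/(k_r−k_1)] ln[(k_r/k_1)(1 − D₀(k_r−k_1)/(k_1 L₀))]
= [1/(0.613−0.288)] ln[(0.613/0.288)(1 − 2.88×0.3250/(0.288×19.0))]
= (1/0.3250) ln[2.128 × 0.8289] = 3.077 × ln(1.764) = 3.077 × 0.5678 = 1.747 d.
L(t_c) = L₀ e^(−k_1 t_c) = 19.0 × 0.6046 = 11.49 mg/L, and at the critical point k_r D_c = k_1 L, so D_c = (0.288/0.613) × 11.49 = 5.397 mg/L.

t_c ≈ 1.75 d; D_c ≈ 5.40 mg/L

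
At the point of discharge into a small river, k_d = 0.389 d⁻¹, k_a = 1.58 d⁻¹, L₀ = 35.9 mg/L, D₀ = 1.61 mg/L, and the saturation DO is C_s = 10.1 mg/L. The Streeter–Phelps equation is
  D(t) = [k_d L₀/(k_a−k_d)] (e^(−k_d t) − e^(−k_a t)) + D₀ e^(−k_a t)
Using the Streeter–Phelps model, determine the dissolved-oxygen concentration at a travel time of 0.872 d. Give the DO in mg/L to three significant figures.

k_d L₀/(k_a−k_d) = 0.389×35.9/(1.58−0.389) = 13.97/1.191 = 11.73 mg/L.
e^(−k_d t) = e^(−0.389×0.8720) = 0.7123; e^(−k_a t) = e^(−1.58×0.8720) = 0.2521.
D = 11.73 × (0.7123 − 0.2521) + 1.61 × 0.2521 = 5.396 + 0.4059 = 5.802 mg/L.
DO = C_s − D = 10.1 − 5.802 = 4.298 mg/L.

DO ≈ 4.30 mg/L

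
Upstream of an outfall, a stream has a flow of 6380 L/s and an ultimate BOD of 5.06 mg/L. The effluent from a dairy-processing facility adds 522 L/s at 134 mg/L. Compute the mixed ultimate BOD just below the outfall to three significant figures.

Flow-weighted mixing: C = (Q_r C_r + Q_w C_w)/(Q_r + Q_w)
= (6380×5.06 + 522×134)/(6380 + 522) = 102200/6902 = 14.81 mg/L.

14.8 mg/L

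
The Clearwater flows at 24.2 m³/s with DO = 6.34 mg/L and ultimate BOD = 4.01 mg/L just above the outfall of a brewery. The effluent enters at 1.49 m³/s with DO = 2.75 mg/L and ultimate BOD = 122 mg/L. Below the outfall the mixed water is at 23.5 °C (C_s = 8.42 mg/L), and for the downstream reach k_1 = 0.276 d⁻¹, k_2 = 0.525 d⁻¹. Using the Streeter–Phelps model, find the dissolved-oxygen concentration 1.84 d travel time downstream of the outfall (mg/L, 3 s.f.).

Mixed DO = (24.2×6.34 + 1.49×2.75)/(24.2+1.49) = 157.5/25.69 = 6.132 mg/L.
Mixed L₀ = (24.2×4.01 + 1.49×122)/(25.69) = 278.8/25.69 = 10.85 mg/L.
Initial deficit D₀ = C_s − DO₀ = 8.42 − 6.132 = 2.288 mg/L.
D(1.84) = [0.276×10.85/(0.525−0.276)](e^(−0.276×1.84) − e^(−0.525×1.84)) + 2.288 e^(−0.525×1.84)
= 12.03 × (0.6018 − 0.3806) + 2.288 × 0.3806 = 3.532 mg/L.
DO = 8.42 − 3.532 = 4.888 mg/L.

DO ≈ 4.89 mg/L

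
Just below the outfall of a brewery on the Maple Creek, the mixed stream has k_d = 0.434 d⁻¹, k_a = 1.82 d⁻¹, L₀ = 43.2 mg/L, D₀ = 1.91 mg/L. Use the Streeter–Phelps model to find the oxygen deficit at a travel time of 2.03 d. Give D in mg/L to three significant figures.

D ≈ 5.32 mg/L

k_d L₀/(k_a−k_d) = 0.434×43.2/(1.82−0.434) = 18.75/1.386 = 13.53 mg/L.
e^(−k_d t) = e^(−0.434×2.030) = 0.4144; e^(−k_a t) = e^(−1.82×2.030) = 0.02486.
D = 13.53 × (0.4144 − 0.02486) + 1.91 × 0.02486 = 5.269 + 0.04748 = 5.316 mg/L.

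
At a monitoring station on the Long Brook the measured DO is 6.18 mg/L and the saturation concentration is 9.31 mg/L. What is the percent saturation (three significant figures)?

% saturation = C/C_s × 100 = 6.18/9.31 × 100 = 66.4 %.

66.4 % saturation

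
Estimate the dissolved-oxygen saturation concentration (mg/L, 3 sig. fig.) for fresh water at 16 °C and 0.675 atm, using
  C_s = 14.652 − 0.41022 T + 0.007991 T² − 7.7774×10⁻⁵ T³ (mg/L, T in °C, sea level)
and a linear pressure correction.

C_s ≈ 6.63 mg/L

At sea level: C_s = 14.652 − 0.41022×16 + 0.007991×16² − 7.7774×10⁻⁵×16³ = 9.816 mg/L.
Pressure correction: C_s' = 9.816 × 0.675 = 6.626 mg/L.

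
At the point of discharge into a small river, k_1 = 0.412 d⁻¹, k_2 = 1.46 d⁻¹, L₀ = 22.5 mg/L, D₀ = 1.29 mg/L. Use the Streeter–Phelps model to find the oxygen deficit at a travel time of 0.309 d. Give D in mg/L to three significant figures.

D ≈ 2.98 mg/L

k_1 L₀/(k_2−k_1) = 0.412×22.5/(1.46−0.412) = 9.270/1.048 = 8.845 mg/L.
e^(−k_1 t) = e^(−0.412×0.3090) = 0.8805; e^(−k_2 t) = e^(−1.46×0.3090) = 0.6369.
D = 8.845 × (0.8805 − 0.6369) + 1.29 × 0.6369 = 2.154 + 0.8216 = 2.976 mg/L.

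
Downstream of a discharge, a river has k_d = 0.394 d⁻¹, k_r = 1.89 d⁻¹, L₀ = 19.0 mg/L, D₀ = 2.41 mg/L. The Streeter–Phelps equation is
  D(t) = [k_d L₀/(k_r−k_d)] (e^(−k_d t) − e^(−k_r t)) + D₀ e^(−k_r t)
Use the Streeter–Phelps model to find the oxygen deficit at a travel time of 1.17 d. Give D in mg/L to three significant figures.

D ≈ 2.87 mg/L

k_d L₀/(k_r−k_d) = 0.394×19.0/(1.89−0.394) = 7.486/1.496 = 5.004 mg/L.
e^(−k_d t) = e^(−0.394×1.170) = 0.6307; e^(−k_r t) = e^(−1.89×1.170) = 0.1096.
D = 5.004 × (0.6307 − 0.1096) + 2.41 × 0.1096 = 2.608 + 0.2640 = 2.872 mg/L.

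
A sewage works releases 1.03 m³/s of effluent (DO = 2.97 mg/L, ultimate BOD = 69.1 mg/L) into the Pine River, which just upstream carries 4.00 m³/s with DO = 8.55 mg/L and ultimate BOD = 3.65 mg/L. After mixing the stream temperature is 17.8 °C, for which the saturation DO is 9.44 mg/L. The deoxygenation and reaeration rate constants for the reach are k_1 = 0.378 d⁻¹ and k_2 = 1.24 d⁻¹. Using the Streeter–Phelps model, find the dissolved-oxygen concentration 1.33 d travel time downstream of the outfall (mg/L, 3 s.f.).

Mixed DO = (4.00×8.55 + 1.03×2.97)/(4.00+1.03) = 37.26/5.030 = 7.407 mg/L.
Mixed L₀ = (4.00×3.65 + 1.03×69.1)/(5.030) = 85.77/5.030 = 17.05 mg/L.
Initial deficit D₀ = C_s − DO₀ = 9.44 − 7.407 = 2.033 mg/L.
D(1.33) = [0.378×17.05/(1.24−0.378)](e^(−0.378×1.33) − e^(−1.24×1.33)) + 2.033 e^(−1.24×1.33)
= 7.478 × (0.6049 − 0.1922) + 2.033 × 0.1922 = 3.476 mg/L.
DO = 9.44 − 3.476 = 5.964 mg/L.

DO ≈ 5.96 mg/L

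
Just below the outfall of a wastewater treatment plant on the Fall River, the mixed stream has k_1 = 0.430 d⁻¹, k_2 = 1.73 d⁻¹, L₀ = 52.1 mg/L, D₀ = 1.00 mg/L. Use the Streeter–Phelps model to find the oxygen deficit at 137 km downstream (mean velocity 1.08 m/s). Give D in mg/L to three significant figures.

D ≈ 7.89 mg/L

Travel time t = x/v = 137 km / (1.08 m/s) = 137000 m / 1.08 m/s = 126900 s = 1.468 d.
k_1 L₀/(k_2−k_1) = 0.430×52.1/(1.73−0.430) = 22.40/1.300 = 17.23 mg/L.
e^(−k_1 t) = e^(−0.430×1.468) = 0.5319; e^(−k_2 t) = e^(−1.73×1.468) = 0.07887.
D = 17.23 × (0.5319 − 0.07887) + 1.00 × 0.07887 = 7.807 + 0.07887 = 7.886 mg/L.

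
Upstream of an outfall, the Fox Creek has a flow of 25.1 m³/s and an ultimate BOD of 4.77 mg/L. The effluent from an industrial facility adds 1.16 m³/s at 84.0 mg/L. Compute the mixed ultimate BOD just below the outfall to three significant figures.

Flow-weighted mixing: C = (Q_r C_r + Q_w C_w)/(Q_r + Q_w)
= (25.1×4.77 + 1.16×84.0)/(25.1 + 1.16) = 217.2/26.26 = 8.270 mg/L.

8.27 mg/L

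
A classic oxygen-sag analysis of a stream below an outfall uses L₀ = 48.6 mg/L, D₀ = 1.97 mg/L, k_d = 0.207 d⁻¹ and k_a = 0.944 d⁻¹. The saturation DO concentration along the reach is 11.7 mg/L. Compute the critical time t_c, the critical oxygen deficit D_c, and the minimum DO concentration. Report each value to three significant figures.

At the critical point dD/dt = 0, so k_d L₀ e^(−k_d t) = k_a D. Substituting D(t) from the Streeter–Phelps equation and solving for t gives
t_c = ln[(k_a/k_d)(1 − D₀(k_a−k_d)/(k_d L₀))] / (k_a−k_d).
Here k_a−k_d = 0.7370 d⁻¹ and 1 − D₀(k_a−k_d)/(k_d L₀) = 1 − 1.97×0.7370/(0.207×48.6) = 0.8557, so
t_c = ln(4.560 × 0.8557) / 0.7370 = 1.362 / 0.7370 = 1.847 d.
D_c = (k_d/k_a) L₀ e^(−k_d t_c) = (0.207/0.944) × 48.6 × e^(−0.207×1.847) = 0.2193 × 48.6 × 0.6822 = 7.270 mg/L.
Minimum DO = C_s − D_c = 11.7 − 7.270 = 4.430 mg/L.

t_c ≈ 1.85 d; D_c ≈ 7.27 mg/L; min DO ≈ 4.43 mg/L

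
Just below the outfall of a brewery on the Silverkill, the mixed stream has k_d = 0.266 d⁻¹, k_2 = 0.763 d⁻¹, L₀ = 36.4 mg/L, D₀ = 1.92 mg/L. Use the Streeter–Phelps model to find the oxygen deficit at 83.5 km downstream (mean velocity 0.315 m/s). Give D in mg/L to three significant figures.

Travel time t = x/v = 83.5 km / (0.315 m/s) = 83500 m / 0.315 m/s = 265100 s = 3.068 d.
k_d L₀/(k_2−k_d) = 0.266×36.4/(0.763−0.266) = 9.682/0.4970 = 19.48 mg/L.
e^(−k_d t) = e^(−0.266×3.068) = 0.4422; e^(−k_2 t) = e^(−0.763×3.068) = 0.09624.
D = 19.48 × (0.4422 − 0.09624) + 1.92 × 0.09624 = 6.739 + 0.1848 = 6.924 mg/L.

D ≈ 6.92 mg/L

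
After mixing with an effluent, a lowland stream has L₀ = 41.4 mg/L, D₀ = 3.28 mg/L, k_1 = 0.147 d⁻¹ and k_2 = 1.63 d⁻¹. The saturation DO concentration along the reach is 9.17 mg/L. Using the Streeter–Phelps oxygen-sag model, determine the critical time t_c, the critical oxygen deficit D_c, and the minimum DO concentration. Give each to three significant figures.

t_c ≈ 0.539 d; D_c ≈ 3.45 mg/L; min DO ≈ 5.72 mg/L

With k_2/k_1 = 11.09 and 1 − D₀(k_2−k_1)/(k_1 L₀) = 0.2007,
t_c = ln(11.09 × 0.2007) / (1.63 − 0.147) = ln(2.226) / 1.483 = 0.8001/1.483 = 0.5395 d.
L(t_c) = L₀ e^(−k_1 t_c) = 41.4 × 0.9238 = 38.24 mg/L, and at the critical point k_2 D_c = k_1 L, so D_c = (0.147/1.63) × 38.24 = 3.449 mg/L.
Minimum DO = C_s − D_c = 9.17 − 3.449 = 5.721 mg/L.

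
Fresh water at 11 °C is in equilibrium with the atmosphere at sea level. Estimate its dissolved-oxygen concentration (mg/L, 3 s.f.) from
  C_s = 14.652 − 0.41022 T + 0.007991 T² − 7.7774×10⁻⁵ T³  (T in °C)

C_s ≈ 11.0 mg/L

C_s = 14.652 − 0.41022×11 + 0.007991×11² − 7.7774×10⁻⁵×11³ = 11.00 mg/L.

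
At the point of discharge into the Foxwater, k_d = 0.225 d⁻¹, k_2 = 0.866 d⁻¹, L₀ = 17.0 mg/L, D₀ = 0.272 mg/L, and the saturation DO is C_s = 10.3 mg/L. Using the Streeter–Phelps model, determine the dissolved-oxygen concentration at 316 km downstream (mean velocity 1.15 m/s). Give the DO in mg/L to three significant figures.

DO ≈ 7.75 mg/L

Travel time t = x/v = 316 km / (1.15 m/s) = 316000 m / 1.15 m/s = 274800 s = 3.180 d.
k_d L₀/(k_2−k_d) = 0.225×17.0/(0.866−0.225) = 3.825/0.6410 = 5.967 mg/L.
e^(−k_d t) = e^(−0.225×3.180) = 0.4889; e^(−k_2 t) = e^(−0.866×3.180) = 0.06366.
D = 5.967 × (0.4889 − 0.06366) + 0.272 × 0.06366 = 2.538 + 0.01732 = 2.555 mg/L.
DO = C_s − D = 10.3 − 2.555 = 7.745 mg/L.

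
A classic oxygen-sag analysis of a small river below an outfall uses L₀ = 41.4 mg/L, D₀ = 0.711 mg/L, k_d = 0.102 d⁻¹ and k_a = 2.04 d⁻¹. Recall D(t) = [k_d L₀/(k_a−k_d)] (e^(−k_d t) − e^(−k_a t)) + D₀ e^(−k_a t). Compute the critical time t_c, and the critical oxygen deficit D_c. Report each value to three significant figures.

t_c ≈ 1.34 d; D_c ≈ 1.81 mg/L

At the critical point dD/dt = 0, so k_d L₀ e^(−k_d t) = k_a D. Substituting D(t) from the Streeter–Phelps equation and solving for t gives
t_c = ln[(k_a/k_d)(1 − D₀(k_a−k_d)/(k_d L₀))] / (k_a−k_d).
Here k_a−k_d = 1.938 d⁻¹ and 1 − D₀(k_a−k_d)/(k_d L₀) = 1 − 0.711×1.938/(0.102×41.4) = 0.6737, so
t_c = ln(20.00 × 0.6737) / 1.938 = 2.601 / 1.938 = 1.342 d.
D_c = (k_d/k_a) L₀ e^(−k_d t_c) = (0.102/2.04) × 41.4 × e^(−0.102×1.342) = 0.05000 × 41.4 × 0.8721 = 1.805 mg/L.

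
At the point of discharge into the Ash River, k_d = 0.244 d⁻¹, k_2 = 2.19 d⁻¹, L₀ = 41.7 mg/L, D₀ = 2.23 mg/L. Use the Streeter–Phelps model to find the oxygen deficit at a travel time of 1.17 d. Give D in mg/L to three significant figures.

k_d L₀/(k_2−k_d) = 0.244×41.7/(2.19−0.244) = 10.17/1.946 = 5.229 mg/L.
e^(−k_d t) = e^(−0.244×1.170) = 0.7517; e^(−k_2 t) = e^(−2.19×1.170) = 0.07713.
D = 5.229 × (0.7517 − 0.07713) + 2.23 × 0.07713 = 3.527 + 0.1720 = 3.699 mg/L.

D ≈ 3.70 mg/L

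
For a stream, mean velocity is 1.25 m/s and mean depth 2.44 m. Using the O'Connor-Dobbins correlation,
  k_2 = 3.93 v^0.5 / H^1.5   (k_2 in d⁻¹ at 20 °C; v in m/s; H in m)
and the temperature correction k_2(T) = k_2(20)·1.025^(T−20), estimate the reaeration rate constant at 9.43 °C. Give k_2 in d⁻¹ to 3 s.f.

k_2 ≈ 0.888 d⁻¹

k_2(20) = 3.93 × 1.25^0.5 / 2.44^1.5 = 3.93 × 1.118 / 3.811 = 1.153 d⁻¹.
k_2(9.43) = 1.153 × 1.025^(9.43−20) = 1.153 × 0.7703 = 0.8880 d⁻¹.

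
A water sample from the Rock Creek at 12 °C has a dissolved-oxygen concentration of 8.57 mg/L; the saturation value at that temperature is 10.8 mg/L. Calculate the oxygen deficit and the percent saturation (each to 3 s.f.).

D ≈ 2.23 mg/L; 79.4 % saturation

D = C_s − C = 10.8 − 8.57 = 2.23 mg/L.
% saturation = 8.57/10.8 × 100 = 79.4 %.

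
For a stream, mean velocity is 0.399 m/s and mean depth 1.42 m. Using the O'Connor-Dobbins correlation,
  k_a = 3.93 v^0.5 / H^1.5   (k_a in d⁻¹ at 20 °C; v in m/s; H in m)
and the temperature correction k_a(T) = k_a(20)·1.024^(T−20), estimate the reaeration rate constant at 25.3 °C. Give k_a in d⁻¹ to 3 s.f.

k_a(20) = 3.93 × 0.399^0.5 / 1.42^1.5 = 3.93 × 0.6317 / 1.692 = 1.467 d⁻¹.
k_a(25.3) = 1.467 × 1.024^(25.3−20) = 1.467 × 1.134 = 1.664 d⁻¹.

k_a ≈ 1.66 d⁻¹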